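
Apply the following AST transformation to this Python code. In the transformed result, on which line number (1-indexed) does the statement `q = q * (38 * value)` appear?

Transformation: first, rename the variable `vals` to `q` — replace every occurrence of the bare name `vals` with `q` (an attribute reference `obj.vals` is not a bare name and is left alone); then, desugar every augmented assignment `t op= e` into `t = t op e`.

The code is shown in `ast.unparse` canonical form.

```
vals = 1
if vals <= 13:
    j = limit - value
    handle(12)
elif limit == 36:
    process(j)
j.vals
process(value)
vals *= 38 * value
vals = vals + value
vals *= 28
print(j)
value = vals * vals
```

9

Transformed code:
q = 1
if q <= 13:
    j = limit - value
    handle(12)
elif limit == 36:
    process(j)
j.vals
process(value)
q = q * (38 * value)
q = q + value
q = q * 28
print(j)
value = q * q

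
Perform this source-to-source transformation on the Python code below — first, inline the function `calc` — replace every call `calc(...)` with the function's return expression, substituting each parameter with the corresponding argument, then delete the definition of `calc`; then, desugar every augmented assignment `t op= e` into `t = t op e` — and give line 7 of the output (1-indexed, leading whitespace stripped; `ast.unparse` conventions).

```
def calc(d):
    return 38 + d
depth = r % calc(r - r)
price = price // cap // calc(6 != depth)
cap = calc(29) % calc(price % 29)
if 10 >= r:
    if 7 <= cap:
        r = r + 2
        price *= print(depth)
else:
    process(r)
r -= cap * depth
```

Transformed code:
depth = r % (38 + (r - r))
price = price // cap // (38 + (6 != depth))
cap = (38 + 29) % (38 + price % 29)
if 10 >= r:
    if 7 <= cap:
        r = r + 2
        price = price * print(depth)
else:
    process(r)
r = r - cap * depth

price = price * print(depth)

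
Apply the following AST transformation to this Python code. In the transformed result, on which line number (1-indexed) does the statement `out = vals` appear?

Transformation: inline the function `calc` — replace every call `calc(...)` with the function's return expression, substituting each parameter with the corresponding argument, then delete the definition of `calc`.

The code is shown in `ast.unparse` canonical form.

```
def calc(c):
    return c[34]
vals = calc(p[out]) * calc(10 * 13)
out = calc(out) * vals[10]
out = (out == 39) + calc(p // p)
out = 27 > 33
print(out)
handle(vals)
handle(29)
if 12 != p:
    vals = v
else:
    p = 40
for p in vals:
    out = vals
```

13

Transformed code:
vals = p[out][34] * (10 * 13)[34]
out = out[34] * vals[10]
out = (out == 39) + (p // p)[34]
out = 27 > 33
print(out)
handle(vals)
handle(29)
if 12 != p:
    vals = v
else:
    p = 40
for p in vals:
    out = vals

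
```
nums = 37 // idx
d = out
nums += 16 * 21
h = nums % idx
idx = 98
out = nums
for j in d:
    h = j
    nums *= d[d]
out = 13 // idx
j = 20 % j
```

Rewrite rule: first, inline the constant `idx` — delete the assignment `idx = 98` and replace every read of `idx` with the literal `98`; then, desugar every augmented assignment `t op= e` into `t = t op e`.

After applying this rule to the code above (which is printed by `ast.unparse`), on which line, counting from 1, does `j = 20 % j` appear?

10

Transformed code:
nums = 37 // 98
d = out
nums = nums + 16 * 21
h = nums % 98
out = nums
for j in d:
    h = j
    nums = nums * d[d]
out = 13 // 98
j = 20 % j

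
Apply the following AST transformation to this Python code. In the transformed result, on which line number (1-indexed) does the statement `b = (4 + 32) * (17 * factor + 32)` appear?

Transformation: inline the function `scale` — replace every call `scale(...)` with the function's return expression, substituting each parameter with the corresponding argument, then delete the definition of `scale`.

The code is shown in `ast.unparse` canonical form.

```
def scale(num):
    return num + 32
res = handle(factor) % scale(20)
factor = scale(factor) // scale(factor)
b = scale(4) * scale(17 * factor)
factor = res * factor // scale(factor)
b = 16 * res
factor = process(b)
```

3

Transformed code:
res = handle(factor) % (20 + 32)
factor = (factor + 32) // (factor + 32)
b = (4 + 32) * (17 * factor + 32)
factor = res * factor // (factor + 32)
b = 16 * res
factor = process(b)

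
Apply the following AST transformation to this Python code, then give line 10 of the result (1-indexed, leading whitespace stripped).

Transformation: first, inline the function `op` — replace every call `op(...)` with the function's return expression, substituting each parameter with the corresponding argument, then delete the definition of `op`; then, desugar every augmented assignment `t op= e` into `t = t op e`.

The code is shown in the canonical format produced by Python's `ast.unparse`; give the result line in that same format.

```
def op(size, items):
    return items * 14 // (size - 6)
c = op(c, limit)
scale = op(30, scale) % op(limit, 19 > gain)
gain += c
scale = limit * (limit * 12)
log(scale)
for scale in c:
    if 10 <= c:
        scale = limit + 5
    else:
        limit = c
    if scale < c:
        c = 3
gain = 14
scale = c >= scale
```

limit = c

Transformed code:
c = limit * 14 // (c - 6)
scale = scale * 14 // (30 - 6) % ((19 > gain) * 14 // (limit - 6))
gain = gain + c
scale = limit * (limit * 12)
log(scale)
for scale in c:
    if 10 <= c:
        scale = limit + 5
    else:
        limit = c
    if scale < c:
        c = 3
gain = 14
scale = c >= scale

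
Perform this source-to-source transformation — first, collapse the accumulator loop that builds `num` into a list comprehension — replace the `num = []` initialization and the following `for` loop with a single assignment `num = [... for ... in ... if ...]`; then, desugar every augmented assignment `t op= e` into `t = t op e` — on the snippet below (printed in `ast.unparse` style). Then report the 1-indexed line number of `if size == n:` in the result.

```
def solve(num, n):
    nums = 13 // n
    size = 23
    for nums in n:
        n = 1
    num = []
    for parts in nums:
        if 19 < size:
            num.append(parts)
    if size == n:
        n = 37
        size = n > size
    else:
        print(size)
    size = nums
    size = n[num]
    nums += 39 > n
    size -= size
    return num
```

Transformed code:
def solve(num, n):
    nums = 13 // n
    size = 23
    for nums in n:
        n = 1
    num = [parts for parts in nums if 19 < size]
    if size == n:
        n = 37
        size = n > size
    else:
        print(size)
    size = nums
    size = n[num]
    nums = nums + (39 > n)
    size = size - size
    return num

7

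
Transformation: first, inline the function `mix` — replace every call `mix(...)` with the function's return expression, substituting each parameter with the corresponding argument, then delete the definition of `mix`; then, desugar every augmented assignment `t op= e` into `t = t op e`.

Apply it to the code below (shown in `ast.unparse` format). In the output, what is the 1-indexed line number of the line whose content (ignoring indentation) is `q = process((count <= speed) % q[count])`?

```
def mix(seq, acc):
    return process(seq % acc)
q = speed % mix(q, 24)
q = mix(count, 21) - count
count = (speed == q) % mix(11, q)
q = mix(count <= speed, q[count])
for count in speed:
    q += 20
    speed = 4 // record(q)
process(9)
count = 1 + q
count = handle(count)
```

Transformed code:
q = speed % process(q % 24)
q = process(count % 21) - count
count = (speed == q) % process(11 % q)
q = process((count <= speed) % q[count])
for count in speed:
    q = q + 20
    speed = 4 // record(q)
process(9)
count = 1 + q
count = handle(count)

4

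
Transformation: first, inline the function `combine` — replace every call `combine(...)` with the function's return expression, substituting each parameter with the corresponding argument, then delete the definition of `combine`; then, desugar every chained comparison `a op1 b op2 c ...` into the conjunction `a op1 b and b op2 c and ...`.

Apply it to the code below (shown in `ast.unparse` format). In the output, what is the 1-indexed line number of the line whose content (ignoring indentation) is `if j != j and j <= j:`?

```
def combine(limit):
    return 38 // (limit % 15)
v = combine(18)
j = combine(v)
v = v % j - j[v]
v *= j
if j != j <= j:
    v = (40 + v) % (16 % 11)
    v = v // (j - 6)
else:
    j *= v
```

5

Transformed code:
v = 38 // (18 % 15)
j = 38 // (v % 15)
v = v % j - j[v]
v *= j
if j != j and j <= j:
    v = (40 + v) % (16 % 11)
    v = v // (j - 6)
else:
    j *= v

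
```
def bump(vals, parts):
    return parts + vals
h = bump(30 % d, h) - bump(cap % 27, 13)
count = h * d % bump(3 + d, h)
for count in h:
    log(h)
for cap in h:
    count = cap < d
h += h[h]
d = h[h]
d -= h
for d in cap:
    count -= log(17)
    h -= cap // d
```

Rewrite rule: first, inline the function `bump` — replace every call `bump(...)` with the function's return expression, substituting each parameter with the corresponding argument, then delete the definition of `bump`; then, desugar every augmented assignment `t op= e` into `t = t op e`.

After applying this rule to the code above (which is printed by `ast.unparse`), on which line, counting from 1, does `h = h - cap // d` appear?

Transformed code:
h = h + 30 % d - (13 + cap % 27)
count = h * d % (h + (3 + d))
for count in h:
    log(h)
for cap in h:
    count = cap < d
h = h + h[h]
d = h[h]
d = d - h
for d in cap:
    count = count - log(17)
    h = h - cap // d

12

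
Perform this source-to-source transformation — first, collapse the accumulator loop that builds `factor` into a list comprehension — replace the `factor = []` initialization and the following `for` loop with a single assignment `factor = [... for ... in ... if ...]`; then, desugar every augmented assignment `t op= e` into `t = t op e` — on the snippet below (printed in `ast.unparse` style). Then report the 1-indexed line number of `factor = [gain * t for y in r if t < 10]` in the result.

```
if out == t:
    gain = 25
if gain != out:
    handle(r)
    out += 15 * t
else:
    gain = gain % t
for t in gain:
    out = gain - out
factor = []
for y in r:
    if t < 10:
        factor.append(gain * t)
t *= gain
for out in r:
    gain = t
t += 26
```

10

Transformed code:
if out == t:
    gain = 25
if gain != out:
    handle(r)
    out = out + 15 * t
else:
    gain = gain % t
for t in gain:
    out = gain - out
factor = [gain * t for y in r if t < 10]
t = t * gain
for out in r:
    gain = t
t = t + 26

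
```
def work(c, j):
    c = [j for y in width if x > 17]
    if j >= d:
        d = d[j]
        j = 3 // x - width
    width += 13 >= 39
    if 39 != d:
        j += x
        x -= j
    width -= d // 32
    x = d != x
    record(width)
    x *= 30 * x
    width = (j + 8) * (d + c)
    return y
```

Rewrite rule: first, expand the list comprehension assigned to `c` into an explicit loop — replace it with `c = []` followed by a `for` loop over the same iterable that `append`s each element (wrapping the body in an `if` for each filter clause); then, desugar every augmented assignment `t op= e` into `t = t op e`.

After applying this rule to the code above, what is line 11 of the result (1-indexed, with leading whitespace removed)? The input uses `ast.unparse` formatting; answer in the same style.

Transformed code:
def work(c, j):
    c = []
    for y in width:
        if x > 17:
            c.append(j)
    if j >= d:
        d = d[j]
        j = 3 // x - width
    width = width + (13 >= 39)
    if 39 != d:
        j = j + x
        x = x - j
    width = width - d // 32
    x = d != x
    record(width)
    x = x * (30 * x)
    width = (j + 8) * (d + c)
    return y

j = j + x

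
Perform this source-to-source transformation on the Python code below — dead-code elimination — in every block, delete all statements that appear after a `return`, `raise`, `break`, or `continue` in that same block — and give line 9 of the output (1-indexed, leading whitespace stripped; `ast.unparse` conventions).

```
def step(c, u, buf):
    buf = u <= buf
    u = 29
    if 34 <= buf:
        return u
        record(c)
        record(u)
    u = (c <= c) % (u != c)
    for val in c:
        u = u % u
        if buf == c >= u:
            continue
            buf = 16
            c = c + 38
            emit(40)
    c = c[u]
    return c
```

Transformed code:
def step(c, u, buf):
    buf = u <= buf
    u = 29
    if 34 <= buf:
        return u
    u = (c <= c) % (u != c)
    for val in c:
        u = u % u
        if buf == c >= u:
            continue
    c = c[u]
    return c

if buf == c >= u:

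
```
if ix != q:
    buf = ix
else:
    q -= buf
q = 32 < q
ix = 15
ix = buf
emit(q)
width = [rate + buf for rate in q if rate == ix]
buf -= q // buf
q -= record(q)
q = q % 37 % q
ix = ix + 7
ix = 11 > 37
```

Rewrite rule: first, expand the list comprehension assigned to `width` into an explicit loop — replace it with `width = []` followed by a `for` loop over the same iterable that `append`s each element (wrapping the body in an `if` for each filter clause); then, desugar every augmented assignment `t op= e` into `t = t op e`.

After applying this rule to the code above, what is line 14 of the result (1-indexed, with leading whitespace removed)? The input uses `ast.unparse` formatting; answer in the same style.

q = q - record(q)

Transformed code:
if ix != q:
    buf = ix
else:
    q = q - buf
q = 32 < q
ix = 15
ix = buf
emit(q)
width = []
for rate in q:
    if rate == ix:
        width.append(rate + buf)
buf = buf - q // buf
q = q - record(q)
q = q % 37 % q
ix = ix + 7
ix = 11 > 37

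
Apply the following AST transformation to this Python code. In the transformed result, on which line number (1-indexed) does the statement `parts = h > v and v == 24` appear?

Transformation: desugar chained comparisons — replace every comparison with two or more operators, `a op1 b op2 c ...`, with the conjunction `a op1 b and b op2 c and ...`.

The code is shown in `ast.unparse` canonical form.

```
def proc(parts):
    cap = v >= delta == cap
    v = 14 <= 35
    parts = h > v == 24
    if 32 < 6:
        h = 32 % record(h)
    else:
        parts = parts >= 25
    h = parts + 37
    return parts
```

4

Transformed code:
def proc(parts):
    cap = v >= delta and delta == cap
    v = 14 <= 35
    parts = h > v and v == 24
    if 32 < 6:
        h = 32 % record(h)
    else:
        parts = parts >= 25
    h = parts + 37
    return parts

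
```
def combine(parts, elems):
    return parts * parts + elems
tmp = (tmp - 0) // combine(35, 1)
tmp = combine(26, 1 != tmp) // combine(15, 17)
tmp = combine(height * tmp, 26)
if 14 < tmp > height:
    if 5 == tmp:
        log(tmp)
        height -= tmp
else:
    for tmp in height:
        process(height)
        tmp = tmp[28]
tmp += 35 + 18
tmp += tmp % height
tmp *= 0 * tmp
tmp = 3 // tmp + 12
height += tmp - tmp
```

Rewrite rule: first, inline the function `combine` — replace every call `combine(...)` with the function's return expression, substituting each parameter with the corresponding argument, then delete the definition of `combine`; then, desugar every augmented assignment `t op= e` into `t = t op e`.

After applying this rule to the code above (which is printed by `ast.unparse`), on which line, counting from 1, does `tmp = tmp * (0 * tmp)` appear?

Transformed code:
tmp = (tmp - 0) // (35 * 35 + 1)
tmp = (26 * 26 + (1 != tmp)) // (15 * 15 + 17)
tmp = height * tmp * (height * tmp) + 26
if 14 < tmp > height:
    if 5 == tmp:
        log(tmp)
        height = height - tmp
else:
    for tmp in height:
        process(height)
        tmp = tmp[28]
tmp = tmp + (35 + 18)
tmp = tmp + tmp % height
tmp = tmp * (0 * tmp)
tmp = 3 // tmp + 12
height = height + (tmp - tmp)

14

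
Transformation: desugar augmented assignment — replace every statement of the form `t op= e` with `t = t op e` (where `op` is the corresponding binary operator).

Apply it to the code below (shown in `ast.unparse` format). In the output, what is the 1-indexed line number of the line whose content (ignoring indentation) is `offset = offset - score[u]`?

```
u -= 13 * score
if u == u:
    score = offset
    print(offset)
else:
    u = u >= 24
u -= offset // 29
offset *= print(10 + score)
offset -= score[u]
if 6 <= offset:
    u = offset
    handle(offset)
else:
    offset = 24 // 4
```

Transformed code:
u = u - 13 * score
if u == u:
    score = offset
    print(offset)
else:
    u = u >= 24
u = u - offset // 29
offset = offset * print(10 + score)
offset = offset - score[u]
if 6 <= offset:
    u = offset
    handle(offset)
else:
    offset = 24 // 4

9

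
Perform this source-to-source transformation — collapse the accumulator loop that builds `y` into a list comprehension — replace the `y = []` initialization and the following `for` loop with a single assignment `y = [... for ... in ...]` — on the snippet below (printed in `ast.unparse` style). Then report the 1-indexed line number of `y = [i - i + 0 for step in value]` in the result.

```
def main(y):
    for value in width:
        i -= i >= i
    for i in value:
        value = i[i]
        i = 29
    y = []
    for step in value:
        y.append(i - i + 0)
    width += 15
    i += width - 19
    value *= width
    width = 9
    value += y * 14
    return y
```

7

Transformed code:
def main(y):
    for value in width:
        i -= i >= i
    for i in value:
        value = i[i]
        i = 29
    y = [i - i + 0 for step in value]
    width += 15
    i += width - 19
    value *= width
    width = 9
    value += y * 14
    return y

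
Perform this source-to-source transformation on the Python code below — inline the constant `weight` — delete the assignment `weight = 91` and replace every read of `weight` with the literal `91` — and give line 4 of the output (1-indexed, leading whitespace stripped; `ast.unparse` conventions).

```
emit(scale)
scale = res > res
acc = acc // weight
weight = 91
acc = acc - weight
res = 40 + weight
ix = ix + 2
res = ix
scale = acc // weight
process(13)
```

Transformed code:
emit(scale)
scale = res > res
acc = acc // 91
acc = acc - 91
res = 40 + 91
ix = ix + 2
res = ix
scale = acc // 91
process(13)

acc = acc - 91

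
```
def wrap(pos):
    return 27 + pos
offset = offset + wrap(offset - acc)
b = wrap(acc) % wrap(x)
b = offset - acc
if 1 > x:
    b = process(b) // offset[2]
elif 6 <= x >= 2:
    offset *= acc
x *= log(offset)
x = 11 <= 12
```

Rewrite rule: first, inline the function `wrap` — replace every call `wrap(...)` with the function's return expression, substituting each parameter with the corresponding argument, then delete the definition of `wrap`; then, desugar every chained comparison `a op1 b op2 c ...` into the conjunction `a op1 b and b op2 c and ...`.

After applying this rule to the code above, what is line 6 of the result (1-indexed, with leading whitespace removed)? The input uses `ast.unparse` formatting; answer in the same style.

Transformed code:
offset = offset + (27 + (offset - acc))
b = (27 + acc) % (27 + x)
b = offset - acc
if 1 > x:
    b = process(b) // offset[2]
elif 6 <= x and x >= 2:
    offset *= acc
x *= log(offset)
x = 11 <= 12

elif 6 <= x and x >= 2:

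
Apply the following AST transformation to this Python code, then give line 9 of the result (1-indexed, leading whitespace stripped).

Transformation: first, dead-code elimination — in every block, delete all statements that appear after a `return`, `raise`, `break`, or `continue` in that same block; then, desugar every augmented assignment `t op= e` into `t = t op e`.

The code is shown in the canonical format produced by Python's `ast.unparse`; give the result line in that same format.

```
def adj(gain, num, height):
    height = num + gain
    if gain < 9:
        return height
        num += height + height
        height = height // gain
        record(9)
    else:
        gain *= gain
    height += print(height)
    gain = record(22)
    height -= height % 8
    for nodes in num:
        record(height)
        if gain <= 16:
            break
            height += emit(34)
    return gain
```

Transformed code:
def adj(gain, num, height):
    height = num + gain
    if gain < 9:
        return height
    else:
        gain = gain * gain
    height = height + print(height)
    gain = record(22)
    height = height - height % 8
    for nodes in num:
        record(height)
        if gain <= 16:
            break
    return gain

height = height - height % 8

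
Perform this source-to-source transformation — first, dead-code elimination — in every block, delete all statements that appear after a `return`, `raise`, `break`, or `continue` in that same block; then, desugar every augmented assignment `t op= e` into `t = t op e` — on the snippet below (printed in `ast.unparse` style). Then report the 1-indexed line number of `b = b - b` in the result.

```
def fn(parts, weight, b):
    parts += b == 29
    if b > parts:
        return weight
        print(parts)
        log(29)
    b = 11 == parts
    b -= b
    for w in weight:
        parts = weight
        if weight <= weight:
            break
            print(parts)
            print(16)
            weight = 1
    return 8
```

Transformed code:
def fn(parts, weight, b):
    parts = parts + (b == 29)
    if b > parts:
        return weight
    b = 11 == parts
    b = b - b
    for w in weight:
        parts = weight
        if weight <= weight:
            break
    return 8

6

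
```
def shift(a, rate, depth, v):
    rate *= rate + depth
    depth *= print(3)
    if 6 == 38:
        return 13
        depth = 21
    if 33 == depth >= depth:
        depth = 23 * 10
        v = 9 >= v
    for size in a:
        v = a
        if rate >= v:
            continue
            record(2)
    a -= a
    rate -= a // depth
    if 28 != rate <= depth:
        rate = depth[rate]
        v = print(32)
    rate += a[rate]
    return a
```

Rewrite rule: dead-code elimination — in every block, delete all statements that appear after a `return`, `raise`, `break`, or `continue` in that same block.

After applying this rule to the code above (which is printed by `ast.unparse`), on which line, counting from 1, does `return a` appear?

19

Transformed code:
def shift(a, rate, depth, v):
    rate *= rate + depth
    depth *= print(3)
    if 6 == 38:
        return 13
    if 33 == depth >= depth:
        depth = 23 * 10
        v = 9 >= v
    for size in a:
        v = a
        if rate >= v:
            continue
    a -= a
    rate -= a // depth
    if 28 != rate <= depth:
        rate = depth[rate]
        v = print(32)
    rate += a[rate]
    return a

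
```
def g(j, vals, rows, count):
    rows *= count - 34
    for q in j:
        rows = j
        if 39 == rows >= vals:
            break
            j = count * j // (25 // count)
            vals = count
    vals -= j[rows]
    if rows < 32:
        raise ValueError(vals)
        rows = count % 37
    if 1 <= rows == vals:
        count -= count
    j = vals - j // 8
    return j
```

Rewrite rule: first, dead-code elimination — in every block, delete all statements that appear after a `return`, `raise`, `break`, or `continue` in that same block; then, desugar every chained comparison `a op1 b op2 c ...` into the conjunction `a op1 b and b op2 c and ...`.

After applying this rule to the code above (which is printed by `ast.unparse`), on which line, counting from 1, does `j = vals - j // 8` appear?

12

Transformed code:
def g(j, vals, rows, count):
    rows *= count - 34
    for q in j:
        rows = j
        if 39 == rows and rows >= vals:
            break
    vals -= j[rows]
    if rows < 32:
        raise ValueError(vals)
    if 1 <= rows and rows == vals:
        count -= count
    j = vals - j // 8
    return j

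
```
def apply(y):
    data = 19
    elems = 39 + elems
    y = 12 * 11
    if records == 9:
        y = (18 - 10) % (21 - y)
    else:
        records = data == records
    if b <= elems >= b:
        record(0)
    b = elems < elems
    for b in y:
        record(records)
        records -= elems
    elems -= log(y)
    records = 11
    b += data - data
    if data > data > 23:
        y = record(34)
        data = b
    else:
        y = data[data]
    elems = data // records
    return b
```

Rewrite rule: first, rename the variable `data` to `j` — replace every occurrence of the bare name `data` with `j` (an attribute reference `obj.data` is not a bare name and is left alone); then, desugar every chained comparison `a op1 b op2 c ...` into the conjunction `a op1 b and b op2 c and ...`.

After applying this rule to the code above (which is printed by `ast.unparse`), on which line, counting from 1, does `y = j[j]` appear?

Transformed code:
def apply(y):
    j = 19
    elems = 39 + elems
    y = 12 * 11
    if records == 9:
        y = (18 - 10) % (21 - y)
    else:
        records = j == records
    if b <= elems and elems >= b:
        record(0)
    b = elems < elems
    for b in y:
        record(records)
        records -= elems
    elems -= log(y)
    records = 11
    b += j - j
    if j > j and j > 23:
        y = record(34)
        j = b
    else:
        y = j[j]
    elems = j // records
    return b

22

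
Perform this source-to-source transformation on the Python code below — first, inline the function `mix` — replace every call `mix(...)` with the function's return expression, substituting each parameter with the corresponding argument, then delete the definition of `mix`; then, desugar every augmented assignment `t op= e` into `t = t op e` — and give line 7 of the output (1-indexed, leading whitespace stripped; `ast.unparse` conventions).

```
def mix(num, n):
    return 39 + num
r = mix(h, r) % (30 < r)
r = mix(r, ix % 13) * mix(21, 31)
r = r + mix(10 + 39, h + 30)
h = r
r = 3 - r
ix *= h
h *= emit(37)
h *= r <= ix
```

Transformed code:
r = (39 + h) % (30 < r)
r = (39 + r) * (39 + 21)
r = r + (39 + (10 + 39))
h = r
r = 3 - r
ix = ix * h
h = h * emit(37)
h = h * (r <= ix)

h = h * emit(37)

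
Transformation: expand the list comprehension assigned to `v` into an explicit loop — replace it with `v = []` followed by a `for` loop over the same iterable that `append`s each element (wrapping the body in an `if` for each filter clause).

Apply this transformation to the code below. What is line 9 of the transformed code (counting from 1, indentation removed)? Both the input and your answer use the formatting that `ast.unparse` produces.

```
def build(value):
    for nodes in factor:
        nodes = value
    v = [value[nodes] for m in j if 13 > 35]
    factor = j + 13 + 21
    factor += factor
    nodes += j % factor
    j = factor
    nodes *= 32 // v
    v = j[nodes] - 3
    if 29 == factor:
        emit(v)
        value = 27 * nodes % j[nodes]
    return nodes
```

Transformed code:
def build(value):
    for nodes in factor:
        nodes = value
    v = []
    for m in j:
        if 13 > 35:
            v.append(value[nodes])
    factor = j + 13 + 21
    factor += factor
    nodes += j % factor
    j = factor
    nodes *= 32 // v
    v = j[nodes] - 3
    if 29 == factor:
        emit(v)
        value = 27 * nodes % j[nodes]
    return nodes

factor += factor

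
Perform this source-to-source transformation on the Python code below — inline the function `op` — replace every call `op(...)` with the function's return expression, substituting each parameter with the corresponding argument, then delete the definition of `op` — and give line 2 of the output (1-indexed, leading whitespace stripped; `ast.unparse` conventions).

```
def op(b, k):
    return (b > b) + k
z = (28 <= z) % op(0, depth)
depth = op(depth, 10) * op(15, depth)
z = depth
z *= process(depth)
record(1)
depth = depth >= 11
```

Transformed code:
z = (28 <= z) % ((0 > 0) + depth)
depth = ((depth > depth) + 10) * ((15 > 15) + depth)
z = depth
z *= process(depth)
record(1)
depth = depth >= 11

depth = ((depth > depth) + 10) * ((15 > 15) + depth)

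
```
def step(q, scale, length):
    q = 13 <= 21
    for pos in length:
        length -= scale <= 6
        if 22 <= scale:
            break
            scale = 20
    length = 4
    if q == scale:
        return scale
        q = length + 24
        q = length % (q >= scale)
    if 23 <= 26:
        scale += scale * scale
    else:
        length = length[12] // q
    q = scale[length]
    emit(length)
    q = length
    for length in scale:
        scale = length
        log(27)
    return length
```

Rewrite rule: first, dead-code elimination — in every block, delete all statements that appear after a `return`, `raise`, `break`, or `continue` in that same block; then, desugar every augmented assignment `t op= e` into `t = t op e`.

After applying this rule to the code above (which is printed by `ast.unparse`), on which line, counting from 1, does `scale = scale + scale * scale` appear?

Transformed code:
def step(q, scale, length):
    q = 13 <= 21
    for pos in length:
        length = length - (scale <= 6)
        if 22 <= scale:
            break
    length = 4
    if q == scale:
        return scale
    if 23 <= 26:
        scale = scale + scale * scale
    else:
        length = length[12] // q
    q = scale[length]
    emit(length)
    q = length
    for length in scale:
        scale = length
        log(27)
    return length

11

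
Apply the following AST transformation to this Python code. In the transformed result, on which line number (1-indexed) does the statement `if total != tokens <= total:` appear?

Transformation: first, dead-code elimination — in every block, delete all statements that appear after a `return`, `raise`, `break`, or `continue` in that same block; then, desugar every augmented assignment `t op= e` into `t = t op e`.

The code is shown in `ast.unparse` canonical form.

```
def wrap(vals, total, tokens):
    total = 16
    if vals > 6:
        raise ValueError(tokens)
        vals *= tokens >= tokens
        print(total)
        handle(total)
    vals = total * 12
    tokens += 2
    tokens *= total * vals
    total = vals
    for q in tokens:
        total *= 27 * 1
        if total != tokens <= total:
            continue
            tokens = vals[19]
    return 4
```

Transformed code:
def wrap(vals, total, tokens):
    total = 16
    if vals > 6:
        raise ValueError(tokens)
    vals = total * 12
    tokens = tokens + 2
    tokens = tokens * (total * vals)
    total = vals
    for q in tokens:
        total = total * (27 * 1)
        if total != tokens <= total:
            continue
    return 4

11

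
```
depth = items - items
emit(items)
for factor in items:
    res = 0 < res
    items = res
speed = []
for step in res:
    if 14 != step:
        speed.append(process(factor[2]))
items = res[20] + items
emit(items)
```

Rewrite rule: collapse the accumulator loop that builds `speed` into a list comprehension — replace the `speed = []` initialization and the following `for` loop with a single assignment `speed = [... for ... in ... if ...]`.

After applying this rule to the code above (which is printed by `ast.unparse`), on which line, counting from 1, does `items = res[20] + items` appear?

Transformed code:
depth = items - items
emit(items)
for factor in items:
    res = 0 < res
    items = res
speed = [process(factor[2]) for step in res if 14 != step]
items = res[20] + items
emit(items)

7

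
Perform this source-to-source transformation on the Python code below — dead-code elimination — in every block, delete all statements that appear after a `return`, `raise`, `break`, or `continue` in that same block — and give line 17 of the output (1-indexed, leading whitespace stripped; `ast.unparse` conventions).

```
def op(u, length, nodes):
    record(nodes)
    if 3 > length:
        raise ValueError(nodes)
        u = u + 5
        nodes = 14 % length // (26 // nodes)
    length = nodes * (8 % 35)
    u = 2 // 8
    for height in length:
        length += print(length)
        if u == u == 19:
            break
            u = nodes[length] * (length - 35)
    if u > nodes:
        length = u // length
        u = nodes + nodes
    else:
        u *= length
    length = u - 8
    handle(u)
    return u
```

Transformed code:
def op(u, length, nodes):
    record(nodes)
    if 3 > length:
        raise ValueError(nodes)
    length = nodes * (8 % 35)
    u = 2 // 8
    for height in length:
        length += print(length)
        if u == u == 19:
            break
    if u > nodes:
        length = u // length
        u = nodes + nodes
    else:
        u *= length
    length = u - 8
    handle(u)
    return u

handle(u)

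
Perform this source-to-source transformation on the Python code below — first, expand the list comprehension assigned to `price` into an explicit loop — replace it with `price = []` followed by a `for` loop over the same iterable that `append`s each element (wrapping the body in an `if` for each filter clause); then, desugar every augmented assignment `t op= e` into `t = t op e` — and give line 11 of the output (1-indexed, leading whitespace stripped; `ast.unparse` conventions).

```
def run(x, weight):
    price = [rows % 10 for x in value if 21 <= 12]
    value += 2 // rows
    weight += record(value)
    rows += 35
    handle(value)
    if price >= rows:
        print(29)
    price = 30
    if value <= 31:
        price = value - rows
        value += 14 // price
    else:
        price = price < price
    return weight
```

print(29)

Transformed code:
def run(x, weight):
    price = []
    for x in value:
        if 21 <= 12:
            price.append(rows % 10)
    value = value + 2 // rows
    weight = weight + record(value)
    rows = rows + 35
    handle(value)
    if price >= rows:
        print(29)
    price = 30
    if value <= 31:
        price = value - rows
        value = value + 14 // price
    else:
        price = price < price
    return weight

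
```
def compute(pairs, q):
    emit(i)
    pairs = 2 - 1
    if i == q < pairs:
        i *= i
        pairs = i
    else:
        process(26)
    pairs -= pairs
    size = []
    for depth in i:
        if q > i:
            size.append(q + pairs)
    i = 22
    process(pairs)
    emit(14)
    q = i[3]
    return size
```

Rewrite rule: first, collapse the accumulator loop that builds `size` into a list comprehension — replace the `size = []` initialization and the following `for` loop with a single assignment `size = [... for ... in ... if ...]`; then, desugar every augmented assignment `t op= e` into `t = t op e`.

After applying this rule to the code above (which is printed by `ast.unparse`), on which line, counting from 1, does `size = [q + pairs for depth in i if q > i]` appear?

10

Transformed code:
def compute(pairs, q):
    emit(i)
    pairs = 2 - 1
    if i == q < pairs:
        i = i * i
        pairs = i
    else:
        process(26)
    pairs = pairs - pairs
    size = [q + pairs for depth in i if q > i]
    i = 22
    process(pairs)
    emit(14)
    q = i[3]
    return size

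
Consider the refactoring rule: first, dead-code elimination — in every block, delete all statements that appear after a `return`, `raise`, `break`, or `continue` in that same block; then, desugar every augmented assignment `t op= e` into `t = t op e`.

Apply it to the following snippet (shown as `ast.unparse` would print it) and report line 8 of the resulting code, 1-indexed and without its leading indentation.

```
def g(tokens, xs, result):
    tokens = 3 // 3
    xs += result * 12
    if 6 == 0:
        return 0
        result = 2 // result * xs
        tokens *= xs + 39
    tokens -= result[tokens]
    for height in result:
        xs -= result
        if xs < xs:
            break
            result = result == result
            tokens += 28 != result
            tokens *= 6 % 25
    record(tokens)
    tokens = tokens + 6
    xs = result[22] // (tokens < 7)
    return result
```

Transformed code:
def g(tokens, xs, result):
    tokens = 3 // 3
    xs = xs + result * 12
    if 6 == 0:
        return 0
    tokens = tokens - result[tokens]
    for height in result:
        xs = xs - result
        if xs < xs:
            break
    record(tokens)
    tokens = tokens + 6
    xs = result[22] // (tokens < 7)
    return result

xs = xs - result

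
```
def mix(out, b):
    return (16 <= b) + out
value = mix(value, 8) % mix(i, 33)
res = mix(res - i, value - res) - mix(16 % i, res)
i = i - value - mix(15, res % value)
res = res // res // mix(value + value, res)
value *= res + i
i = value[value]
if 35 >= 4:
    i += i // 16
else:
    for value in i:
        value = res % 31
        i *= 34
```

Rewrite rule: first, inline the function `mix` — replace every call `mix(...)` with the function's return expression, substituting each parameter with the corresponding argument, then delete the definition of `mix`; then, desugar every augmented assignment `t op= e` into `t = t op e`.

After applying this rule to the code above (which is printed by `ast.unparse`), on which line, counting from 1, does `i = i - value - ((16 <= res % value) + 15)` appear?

Transformed code:
value = ((16 <= 8) + value) % ((16 <= 33) + i)
res = (16 <= value - res) + (res - i) - ((16 <= res) + 16 % i)
i = i - value - ((16 <= res % value) + 15)
res = res // res // ((16 <= res) + (value + value))
value = value * (res + i)
i = value[value]
if 35 >= 4:
    i = i + i // 16
else:
    for value in i:
        value = res % 31
        i = i * 34

3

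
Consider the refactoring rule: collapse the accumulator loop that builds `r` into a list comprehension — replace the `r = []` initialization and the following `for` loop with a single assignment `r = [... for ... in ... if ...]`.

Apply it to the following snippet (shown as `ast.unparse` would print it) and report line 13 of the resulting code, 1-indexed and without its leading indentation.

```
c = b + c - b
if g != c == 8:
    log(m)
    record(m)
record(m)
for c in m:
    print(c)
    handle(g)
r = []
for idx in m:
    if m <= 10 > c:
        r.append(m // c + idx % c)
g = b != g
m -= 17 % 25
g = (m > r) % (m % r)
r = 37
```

Transformed code:
c = b + c - b
if g != c == 8:
    log(m)
    record(m)
record(m)
for c in m:
    print(c)
    handle(g)
r = [m // c + idx % c for idx in m if m <= 10 > c]
g = b != g
m -= 17 % 25
g = (m > r) % (m % r)
r = 37

r = 37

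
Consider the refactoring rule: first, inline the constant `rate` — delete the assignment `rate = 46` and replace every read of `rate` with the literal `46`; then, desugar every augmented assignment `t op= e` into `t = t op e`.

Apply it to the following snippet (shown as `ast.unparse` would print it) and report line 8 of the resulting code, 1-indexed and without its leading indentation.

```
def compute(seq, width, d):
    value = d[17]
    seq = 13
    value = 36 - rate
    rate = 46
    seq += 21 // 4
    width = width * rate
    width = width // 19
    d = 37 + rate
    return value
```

d = 37 + 46

Transformed code:
def compute(seq, width, d):
    value = d[17]
    seq = 13
    value = 36 - 46
    seq = seq + 21 // 4
    width = width * 46
    width = width // 19
    d = 37 + 46
    return value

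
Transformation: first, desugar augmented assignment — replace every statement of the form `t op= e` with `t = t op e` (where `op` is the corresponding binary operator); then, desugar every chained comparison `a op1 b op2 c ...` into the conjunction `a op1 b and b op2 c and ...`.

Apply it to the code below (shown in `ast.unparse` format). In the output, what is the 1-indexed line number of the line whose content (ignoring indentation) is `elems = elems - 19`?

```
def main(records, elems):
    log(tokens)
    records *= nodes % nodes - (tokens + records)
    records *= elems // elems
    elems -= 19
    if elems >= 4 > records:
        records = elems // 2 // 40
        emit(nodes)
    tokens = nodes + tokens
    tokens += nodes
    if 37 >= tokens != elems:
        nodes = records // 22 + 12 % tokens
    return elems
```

5

Transformed code:
def main(records, elems):
    log(tokens)
    records = records * (nodes % nodes - (tokens + records))
    records = records * (elems // elems)
    elems = elems - 19
    if elems >= 4 and 4 > records:
        records = elems // 2 // 40
        emit(nodes)
    tokens = nodes + tokens
    tokens = tokens + nodes
    if 37 >= tokens and tokens != elems:
        nodes = records // 22 + 12 % tokens
    return elems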